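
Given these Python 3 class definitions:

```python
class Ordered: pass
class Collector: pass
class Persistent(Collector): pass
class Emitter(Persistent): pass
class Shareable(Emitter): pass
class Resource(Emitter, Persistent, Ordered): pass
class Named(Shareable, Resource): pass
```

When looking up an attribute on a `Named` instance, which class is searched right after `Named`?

Shareable

L[Named] = Named + merge(L[Shareable], L[Resource], [Shareable Resource])
  take Shareable:  [Shareable Emitter Persistent Collector object] + [Resource Emitter Persistent Collector Ordered object] + [Shareable Resource]
  take Resource:  [Emitter Persistent Collector object] + [Resource Emitter Persistent Collector Ordered object] + [Resource]
  take Emitter:  [Emitter Persistent Collector object] + [Emitter Persistent Collector Ordered object]
  take Persistent:  [Persistent Collector object] + [Persistent Collector Ordered object]
  take Collector:  [Collector object] + [Collector Ordered object]
  take Ordered:  [object] + [Ordered object]
  take object:  [object] + [object]
MRO: Named Shareable Resource Emitter Persistent Collector Ordered object
Named is at position 0; next is Shareable.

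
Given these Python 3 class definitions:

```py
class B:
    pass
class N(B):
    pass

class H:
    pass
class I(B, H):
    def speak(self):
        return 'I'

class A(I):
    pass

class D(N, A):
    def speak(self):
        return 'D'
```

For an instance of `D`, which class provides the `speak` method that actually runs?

D

L[D] = D + merge(L[N], L[A], [N A])
  take N:  [N B object] + [A I B H object] + [N A]
  take A:  [B object] + [A I B H object] + [A]
  take I:  [B object] + [I B H object]
  take B:  [B object] + [B H object]
  take H:  [object] + [H object]
  take object:  [object] + [object]
MRO: D N A I B H object
speak is defined in: D, I. First along the MRO is D.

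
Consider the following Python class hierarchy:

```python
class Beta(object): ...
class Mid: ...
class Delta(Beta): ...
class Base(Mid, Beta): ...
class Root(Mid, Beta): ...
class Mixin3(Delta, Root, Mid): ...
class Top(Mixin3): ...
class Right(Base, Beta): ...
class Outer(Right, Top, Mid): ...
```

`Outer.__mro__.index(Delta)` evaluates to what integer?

L[Outer] = Outer + merge(L[Right], L[Top], L[Mid], [Right Top Mid])
  take Right:  [Right Base Mid Beta object] + [Top Mixin3 Delta Root Mid Beta object] + [Mid object] + [Right Top Mid]
  take Base:  [Base Mid Beta object] + [Top Mixin3 Delta Root Mid Beta object] + [Mid object] + [Top Mid]
  take Top:  [Mid Beta object] + [Top Mixin3 Delta Root Mid Beta object] + [Mid object] + [Top Mid]
  take Mixin3:  [Mid Beta object] + [Mixin3 Delta Root Mid Beta object] + [Mid object] + [Mid]
  take Delta:  [Mid Beta object] + [Delta Root Mid Beta object] + [Mid object] + [Mid]
  take Root:  [Mid Beta object] + [Root Mid Beta object] + [Mid object] + [Mid]
  take Mid:  [Mid Beta object] + [Mid Beta object] + [Mid object] + [Mid]
  take Beta:  [Beta object] + [Beta object] + [object]
  take object:  [object] + [object] + [object]
MRO: Outer Right Base Top Mixin3 Delta Root Mid Beta object
Delta sits at index 5.

5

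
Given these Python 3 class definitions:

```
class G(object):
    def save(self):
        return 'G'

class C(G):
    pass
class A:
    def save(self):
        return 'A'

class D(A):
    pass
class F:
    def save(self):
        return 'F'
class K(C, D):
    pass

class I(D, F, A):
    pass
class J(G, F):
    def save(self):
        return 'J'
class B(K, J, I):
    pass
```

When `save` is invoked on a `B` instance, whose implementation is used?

J

L[B] = B + merge(L[K], L[J], L[I], [K J I])
  take K:  [K C G D A object] + [J G F object] + [I D F A object] + [K J I]
  take C:  [C G D A object] + [J G F object] + [I D F A object] + [J I]
  take J:  [G D A object] + [J G F object] + [I D F A object] + [J I]
  take G:  [G D A object] + [G F object] + [I D F A object] + [I]
  take I:  [D A object] + [F object] + [I D F A object] + [I]
  take D:  [D A object] + [F object] + [D F A object]
  take F:  [A object] + [F object] + [F A object]
  take A:  [A object] + [object] + [A object]
  take object:  [object] + [object] + [object]
MRO: B K C J G I D F A object
save is defined in: A, F, G, J. First along the MRO is J.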